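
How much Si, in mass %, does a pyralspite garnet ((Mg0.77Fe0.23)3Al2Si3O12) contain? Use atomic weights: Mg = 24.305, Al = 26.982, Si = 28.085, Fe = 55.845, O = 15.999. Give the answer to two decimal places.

19.83 mass %

Molar mass of (Mg0.77Fe0.23)3Al2Si3O12: 2.31*24.305 + 0.69*55.845 + 2*26.982 + 3*28.085 + 12*15.999 = 424.885 g/mol.
Mass of Si per formula unit: 3 × 28.085 = 84.255 g.
Weight fraction Si = 84.255 / 424.885 = 0.1983.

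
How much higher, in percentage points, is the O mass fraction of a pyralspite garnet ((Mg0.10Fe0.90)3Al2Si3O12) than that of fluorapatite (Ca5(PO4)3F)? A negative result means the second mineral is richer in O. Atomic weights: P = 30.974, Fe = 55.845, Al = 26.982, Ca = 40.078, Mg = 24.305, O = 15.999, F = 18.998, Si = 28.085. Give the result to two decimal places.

O in (Mg0.10Fe0.90)3Al2Si3O12: molar mass 488.280 g/mol; 12×15.999 = 191.988 g → 39.32 wt%.
O in Ca5(PO4)3F: molar mass 504.298 g/mol; 12×15.999 = 191.988 g → 38.07 wt%.
Difference = 39.32 − 38.07 = 1.25 percentage points.

1.25 percentage points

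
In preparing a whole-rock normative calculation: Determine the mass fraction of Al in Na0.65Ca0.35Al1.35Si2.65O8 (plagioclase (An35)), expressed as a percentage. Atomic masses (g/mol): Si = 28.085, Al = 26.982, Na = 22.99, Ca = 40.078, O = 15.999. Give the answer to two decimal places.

13.60 weight percent

M(Na0.65Ca0.35Al1.35Si2.65O8) = 267.814 g/mol.
Al contributes 1.35 × 26.982 = 36.426 g per mole.
36.426/267.814 = 0.1360 → 13.60%.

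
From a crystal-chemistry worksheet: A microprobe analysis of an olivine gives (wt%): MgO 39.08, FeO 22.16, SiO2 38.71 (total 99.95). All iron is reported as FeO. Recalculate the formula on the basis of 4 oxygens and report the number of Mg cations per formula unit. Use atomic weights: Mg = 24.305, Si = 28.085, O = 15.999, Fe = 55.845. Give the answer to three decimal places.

1.511 Mg apfu

39.08 wt% MgO ÷ 40.304 g/mol = 0.96963 mol, giving 0.96963 Mg and 0.96963 O.
22.16 wt% FeO ÷ 71.844 g/mol = 0.30845 mol, giving 0.30845 Fe and 0.30845 O.
38.71 wt% SiO2 ÷ 60.083 g/mol = 0.64428 mol, giving 0.64428 Si and 1.28856 O.
Oxygen sums to 2.56664; scaling by 4/2.56664 = 1.55846 puts the formula on 4 O.
Mg: 0.96963 × 1.55846 = 1.511 atoms per formula unit.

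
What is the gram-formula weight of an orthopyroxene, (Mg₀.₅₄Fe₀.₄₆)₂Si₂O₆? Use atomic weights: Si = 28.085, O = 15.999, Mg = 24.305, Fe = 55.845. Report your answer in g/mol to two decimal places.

229.79 g/mol

Mg: 1.08 × 24.305 = 26.2494
Fe: 0.92 × 55.845 = 51.3774
Si: 2 × 28.085 = 56.1700
O: 6 × 15.999 = 95.9940
Summing the contributions gives the formula mass.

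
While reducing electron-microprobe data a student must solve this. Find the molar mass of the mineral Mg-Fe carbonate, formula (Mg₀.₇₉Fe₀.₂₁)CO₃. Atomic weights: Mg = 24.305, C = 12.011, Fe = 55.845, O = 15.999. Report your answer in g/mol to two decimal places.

The formula mass is the sum 0.79(24.305) + 0.21(55.845) + 1(12.011) + 3(15.999).

90.94 g/mol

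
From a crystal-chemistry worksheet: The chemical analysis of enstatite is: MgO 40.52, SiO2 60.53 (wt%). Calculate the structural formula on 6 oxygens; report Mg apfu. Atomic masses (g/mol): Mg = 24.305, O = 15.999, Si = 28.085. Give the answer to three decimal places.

40.52 wt% MgO ÷ 40.304 g/mol = 1.00536 mol, giving 1.00536 Mg and 1.00536 O.
60.53 wt% SiO2 ÷ 60.083 g/mol = 1.00744 mol, giving 1.00744 Si and 2.01488 O.
Oxygen sums to 3.02024; scaling by 6/3.02024 = 1.98660 puts the formula on 6 O.
Mg: 1.00536 × 1.98660 = 1.997 atoms per formula unit.

1.997 Mg apfu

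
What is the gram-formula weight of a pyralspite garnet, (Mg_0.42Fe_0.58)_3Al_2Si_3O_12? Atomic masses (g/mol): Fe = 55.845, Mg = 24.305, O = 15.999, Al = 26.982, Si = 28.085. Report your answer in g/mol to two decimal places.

The formula mass is the sum 1.26×24.305 + 1.74×55.845 + 2×26.982 + 3×28.085 + 12×15.999.

458.00 g/mol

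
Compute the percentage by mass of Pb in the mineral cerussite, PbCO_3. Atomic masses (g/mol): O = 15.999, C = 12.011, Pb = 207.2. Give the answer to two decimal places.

77.54 mass %

M(PbCO_3) = 267.208 g/mol.
Pb contributes 1 × 207.2 = 207.200 g per mole.
207.200/267.208 = 0.7754 → 77.54%.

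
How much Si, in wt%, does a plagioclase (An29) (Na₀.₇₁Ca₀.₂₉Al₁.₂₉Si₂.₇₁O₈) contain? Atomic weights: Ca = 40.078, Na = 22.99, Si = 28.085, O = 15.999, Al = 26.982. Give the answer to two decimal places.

28.52 wt%

M(Na₀.₇₁Ca₀.₂₉Al₁.₂₉Si₂.₇₁O₈) = 266.855 g/mol.
Si contributes 2.71 × 28.085 = 76.110 g per mole.
76.110/266.855 = 0.2852 → 28.52%.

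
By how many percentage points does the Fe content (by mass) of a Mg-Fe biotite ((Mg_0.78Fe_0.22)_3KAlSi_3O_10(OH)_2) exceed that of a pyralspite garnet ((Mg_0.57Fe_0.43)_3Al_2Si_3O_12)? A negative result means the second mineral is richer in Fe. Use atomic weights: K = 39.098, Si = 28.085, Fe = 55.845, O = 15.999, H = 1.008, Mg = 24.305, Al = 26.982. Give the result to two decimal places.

M((Mg_0.78Fe_0.22)_3KAlSi_3O_10(OH)_2) = 438.070 g/mol, so wt% Fe = 36.858/438.070 × 100 = 8.41%.
M((Mg_0.57Fe_0.43)_3Al_2Si_3O_12) = 443.809 g/mol, so wt% Fe = 72.040/443.809 × 100 = 16.23%.
8.41 − 16.23 = -7.82 pp.

-7.82 percentage points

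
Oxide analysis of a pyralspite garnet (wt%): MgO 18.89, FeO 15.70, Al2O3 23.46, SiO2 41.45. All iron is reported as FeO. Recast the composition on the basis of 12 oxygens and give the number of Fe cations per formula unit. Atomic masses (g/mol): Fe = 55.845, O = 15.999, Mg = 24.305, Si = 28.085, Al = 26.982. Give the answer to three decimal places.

MgO (M=40.304): mol = 0.46869; Mg = 0.46869, O = 0.46869.
FeO (M=71.844): mol = 0.21853; Fe = 0.21853, O = 0.21853.
Al2O3 (M=101.961): mol = 0.23009; Al = 0.46018, O = 0.69027.
SiO2 (M=60.083): mol = 0.68988; Si = 0.68988, O = 1.37976.
ΣO = 2.75725; factor = 12/ΣO = 4.35216.
Fe apfu = 0.21853 × 4.35216 = 0.951.

0.951 Fe apfu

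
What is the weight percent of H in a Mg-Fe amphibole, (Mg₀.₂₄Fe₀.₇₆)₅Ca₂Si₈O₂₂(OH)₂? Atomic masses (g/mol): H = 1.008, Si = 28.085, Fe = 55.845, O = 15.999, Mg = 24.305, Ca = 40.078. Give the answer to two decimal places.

M((Mg₀.₂₄Fe₀.₇₆)₅Ca₂Si₈O₂₂(OH)₂) = 932.205 g/mol.
H contributes 2 × 1.008 = 2.016 g per mole.
2.016/932.205 = 0.0022 → 0.22%.

0.22 wt%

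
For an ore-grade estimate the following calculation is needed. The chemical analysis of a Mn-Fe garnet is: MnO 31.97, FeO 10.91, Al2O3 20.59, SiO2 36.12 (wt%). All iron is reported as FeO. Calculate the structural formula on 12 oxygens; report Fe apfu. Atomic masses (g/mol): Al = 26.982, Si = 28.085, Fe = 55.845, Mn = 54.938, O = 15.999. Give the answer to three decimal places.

0.756 Fe apfu

31.97 wt% MnO ÷ 70.937 g/mol = 0.45068 mol, giving 0.45068 Mn and 0.45068 O.
10.91 wt% FeO ÷ 71.844 g/mol = 0.15186 mol, giving 0.15186 Fe and 0.15186 O.
20.59 wt% Al2O3 ÷ 101.961 g/mol = 0.20194 mol, giving 0.40388 Al and 0.60582 O.
36.12 wt% SiO2 ÷ 60.083 g/mol = 0.60117 mol, giving 0.60117 Si and 1.20234 O.
Oxygen sums to 2.41070; scaling by 12/2.41070 = 4.97781 puts the formula on 12 O.
Fe: 0.15186 × 4.97781 = 0.756 atoms per formula unit.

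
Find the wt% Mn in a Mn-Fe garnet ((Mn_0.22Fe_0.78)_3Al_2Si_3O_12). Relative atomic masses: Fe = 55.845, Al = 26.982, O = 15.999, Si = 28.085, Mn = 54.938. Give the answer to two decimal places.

7.29 wt%

M((Mn_0.22Fe_0.78)_3Al_2Si_3O_12) = 497.143 g/mol.
Mn contributes 0.66 × 54.938 = 36.259 g per mole.
36.259/497.143 = 0.0729 → 7.29%.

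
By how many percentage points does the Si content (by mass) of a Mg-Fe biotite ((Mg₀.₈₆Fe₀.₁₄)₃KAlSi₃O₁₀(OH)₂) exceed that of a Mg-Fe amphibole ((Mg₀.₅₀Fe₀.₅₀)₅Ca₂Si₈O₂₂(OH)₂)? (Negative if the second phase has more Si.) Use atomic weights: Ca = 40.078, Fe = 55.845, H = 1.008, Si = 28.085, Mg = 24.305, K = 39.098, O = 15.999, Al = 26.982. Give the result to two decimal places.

First mineral: 84.255 g Si in 430.501 g formula = 19.57 wt% Si.
Second mineral: 224.680 g Si in 891.203 g formula = 25.21 wt% Si.
19.57% − 25.21% gives a difference of -5.64 percentage points.

-5.64 percentage points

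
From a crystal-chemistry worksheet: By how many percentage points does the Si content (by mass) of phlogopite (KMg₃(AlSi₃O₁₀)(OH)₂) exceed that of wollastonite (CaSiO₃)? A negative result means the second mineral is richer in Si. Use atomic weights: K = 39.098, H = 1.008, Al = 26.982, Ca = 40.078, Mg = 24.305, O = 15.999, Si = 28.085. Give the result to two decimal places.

-3.99 percentage points

M(KMg₃(AlSi₃O₁₀)(OH)₂) = 417.254 g/mol, so wt% Si = 84.255/417.254 × 100 = 20.19%.
M(CaSiO₃) = 116.160 g/mol, so wt% Si = 28.085/116.160 × 100 = 24.18%.
20.19 − 24.18 = -3.99 pp.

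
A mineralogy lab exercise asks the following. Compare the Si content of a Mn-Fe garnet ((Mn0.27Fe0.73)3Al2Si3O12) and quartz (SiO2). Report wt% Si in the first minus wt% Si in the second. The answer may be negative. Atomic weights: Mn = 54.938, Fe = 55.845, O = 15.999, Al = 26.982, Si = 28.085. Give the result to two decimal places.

M((Mn0.27Fe0.73)3Al2Si3O12) = 497.007 g/mol, so wt% Si = 84.255/497.007 × 100 = 16.95%.
M(SiO2) = 60.083 g/mol, so wt% Si = 28.085/60.083 × 100 = 46.74%.
16.95 − 46.74 = -29.79 pp.

-29.79 percentage points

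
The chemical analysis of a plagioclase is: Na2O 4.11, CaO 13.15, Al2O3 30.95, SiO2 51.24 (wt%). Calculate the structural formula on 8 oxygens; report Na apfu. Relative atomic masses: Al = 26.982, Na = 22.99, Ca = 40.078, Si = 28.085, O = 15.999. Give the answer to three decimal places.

Na2O: 4.11/61.979 = 0.06631 mol → 0.13262 mol Na, 0.06631 mol O.
CaO: 13.15/56.077 = 0.23450 mol → 0.23450 mol Ca, 0.23450 mol O.
Al2O3: 30.95/101.961 = 0.30355 mol → 0.60710 mol Al, 0.91065 mol O.
SiO2: 51.24/60.083 = 0.85282 mol → 0.85282 mol Si, 1.70564 mol O.
Total oxygen = 2.91710 mol. Normalization factor = 8/2.91710 = 2.74245.
Na per 8 O = 0.13262 × 2.74245 = 0.364.

0.364 Na apfu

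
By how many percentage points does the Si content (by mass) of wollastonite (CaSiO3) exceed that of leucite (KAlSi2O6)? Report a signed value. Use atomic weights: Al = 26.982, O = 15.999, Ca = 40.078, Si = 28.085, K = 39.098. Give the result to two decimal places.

M(CaSiO3) = 116.160 g/mol, so wt% Si = 28.085/116.160 × 100 = 24.18%.
M(KAlSi2O6) = 218.244 g/mol, so wt% Si = 56.170/218.244 × 100 = 25.74%.
24.18 − 25.74 = -1.56 pp.

-1.56 percentage points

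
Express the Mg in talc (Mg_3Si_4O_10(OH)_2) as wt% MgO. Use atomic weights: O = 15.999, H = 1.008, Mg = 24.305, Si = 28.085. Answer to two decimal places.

Molar mass of Mg_3Si_4O_10(OH)_2 = 3*24.305 + 4*28.085 + 12*15.999 + 2*1.008 = 379.259 g/mol.
Each formula unit contains 3 Mg, equivalent to 3/1 = 3.0000 mol MgO.
M(MgO) = 1×24.305 + 1×15.999 = 40.304 g/mol.
Mass of MgO per formula unit = 3.0000 × 40.304 = 120.912 g.
MgO wt% = 120.912 / 379.259 × 100 = 31.88%.

31.88 wt%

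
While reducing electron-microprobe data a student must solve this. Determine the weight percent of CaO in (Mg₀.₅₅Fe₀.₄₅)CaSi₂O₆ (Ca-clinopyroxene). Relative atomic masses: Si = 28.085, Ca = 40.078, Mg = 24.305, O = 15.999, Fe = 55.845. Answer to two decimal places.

M((Mg₀.₅₅Fe₀.₄₅)CaSi₂O₆) = 230.740 g/mol; M(CaO) = 56.077 g/mol.
Moles CaO per formula unit = 1 Ca ÷ 1 = 1.0000.
CaO fraction = (1.0000 × 56.077) / 230.740 = 56.077/230.740 = 0.2430.

24.30 wt%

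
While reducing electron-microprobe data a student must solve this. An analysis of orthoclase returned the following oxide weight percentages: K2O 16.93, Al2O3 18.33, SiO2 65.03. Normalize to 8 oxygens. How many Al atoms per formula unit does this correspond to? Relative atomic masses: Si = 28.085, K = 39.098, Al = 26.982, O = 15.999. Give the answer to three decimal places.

0.997 Al apfu

K2O (M=94.195): mol = 0.17973; K = 0.35946, O = 0.17973.
Al2O3 (M=101.961): mol = 0.17977; Al = 0.35954, O = 0.53931.
SiO2 (M=60.083): mol = 1.08234; Si = 1.08234, O = 2.16468.
ΣO = 2.88372; factor = 8/ΣO = 2.77419.
Al apfu = 0.35954 × 2.77419 = 0.997.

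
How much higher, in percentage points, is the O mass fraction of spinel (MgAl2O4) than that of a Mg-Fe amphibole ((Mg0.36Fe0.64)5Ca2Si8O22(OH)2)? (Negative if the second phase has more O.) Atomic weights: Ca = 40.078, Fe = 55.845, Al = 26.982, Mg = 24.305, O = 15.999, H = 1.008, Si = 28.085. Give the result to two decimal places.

O in MgAl2O4: molar mass 142.265 g/mol; 4×15.999 = 63.996 g → 44.98 wt%.
O in (Mg0.36Fe0.64)5Ca2Si8O22(OH)2: molar mass 913.281 g/mol; 24×15.999 = 383.976 g → 42.04 wt%.
Difference = 44.98 − 42.04 = 2.94 percentage points.

2.94 percentage points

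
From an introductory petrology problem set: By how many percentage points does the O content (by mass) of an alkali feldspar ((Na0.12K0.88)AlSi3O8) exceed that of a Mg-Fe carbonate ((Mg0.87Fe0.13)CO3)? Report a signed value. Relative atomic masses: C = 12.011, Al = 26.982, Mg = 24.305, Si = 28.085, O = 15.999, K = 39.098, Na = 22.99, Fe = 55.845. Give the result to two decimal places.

-7.98 percentage points

O in (Na0.12K0.88)AlSi3O8: molar mass 276.394 g/mol; 8×15.999 = 127.992 g → 46.31 wt%.
O in (Mg0.87Fe0.13)CO3: molar mass 88.413 g/mol; 3×15.999 = 47.997 g → 54.29 wt%.
Difference = 46.31 − 54.29 = -7.98 percentage points.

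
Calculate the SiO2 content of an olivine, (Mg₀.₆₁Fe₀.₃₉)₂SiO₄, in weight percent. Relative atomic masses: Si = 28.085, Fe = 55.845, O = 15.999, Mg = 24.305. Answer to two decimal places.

Formula mass = 165.292 g/mol.
1 Si → 1.0000 mol SiO2 per formula unit; M(SiO2) = 60.083, so SiO2 mass = 60.083 g.
60.083/165.292 × 100 = 36.35 wt%.

36.35 wt%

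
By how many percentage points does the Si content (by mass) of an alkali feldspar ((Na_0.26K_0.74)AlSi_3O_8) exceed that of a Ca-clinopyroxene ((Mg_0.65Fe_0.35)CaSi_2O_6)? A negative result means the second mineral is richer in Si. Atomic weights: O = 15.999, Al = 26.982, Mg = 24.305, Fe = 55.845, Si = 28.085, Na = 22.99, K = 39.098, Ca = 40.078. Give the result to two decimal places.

6.05 percentage points

First mineral: 84.255 g Si in 274.139 g formula = 30.73 wt% Si.
Second mineral: 56.170 g Si in 227.586 g formula = 24.68 wt% Si.
30.73% − 24.68% gives a difference of 6.05 percentage points.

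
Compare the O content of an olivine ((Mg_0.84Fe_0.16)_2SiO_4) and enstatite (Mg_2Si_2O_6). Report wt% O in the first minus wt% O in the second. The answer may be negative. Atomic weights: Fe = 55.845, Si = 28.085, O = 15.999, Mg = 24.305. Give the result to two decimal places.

M((Mg_0.84Fe_0.16)_2SiO_4) = 150.784 g/mol, so wt% O = 63.996/150.784 × 100 = 42.44%.
M(Mg_2Si_2O_6) = 200.774 g/mol, so wt% O = 95.994/200.774 × 100 = 47.81%.
42.44 − 47.81 = -5.37 pp.

-5.37 percentage points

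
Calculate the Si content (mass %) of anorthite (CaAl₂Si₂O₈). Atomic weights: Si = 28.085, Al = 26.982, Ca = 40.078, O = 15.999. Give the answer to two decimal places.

Formula mass = 1×40.078 + 2×26.982 + 2×28.085 + 8×15.999 = 278.204 g/mol, of which 56.170 g is Si.
So Si makes up 56.170/278.204 = 0.2019 of the mass, i.e. 20.19%.

20.19 mass %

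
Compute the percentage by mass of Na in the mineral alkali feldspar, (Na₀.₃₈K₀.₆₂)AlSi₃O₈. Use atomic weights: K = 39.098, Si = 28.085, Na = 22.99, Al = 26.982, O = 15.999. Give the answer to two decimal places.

M((Na₀.₃₈K₀.₆₂)AlSi₃O₈) = 272.206 g/mol.
Na contributes 0.38 × 22.99 = 8.736 g per mole.
8.736/272.206 = 0.0321 → 3.21%.

3.21 wt%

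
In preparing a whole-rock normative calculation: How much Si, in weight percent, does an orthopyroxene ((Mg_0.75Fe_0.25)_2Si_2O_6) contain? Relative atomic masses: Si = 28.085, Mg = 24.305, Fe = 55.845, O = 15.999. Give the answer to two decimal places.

25.94 weight percent

Formula mass = 1.50*24.305 + 0.50*55.845 + 2*28.085 + 6*15.999 = 216.544 g/mol, of which 56.170 g is Si.
So Si makes up 56.170/216.544 = 0.2594 of the mass, i.e. 25.94%.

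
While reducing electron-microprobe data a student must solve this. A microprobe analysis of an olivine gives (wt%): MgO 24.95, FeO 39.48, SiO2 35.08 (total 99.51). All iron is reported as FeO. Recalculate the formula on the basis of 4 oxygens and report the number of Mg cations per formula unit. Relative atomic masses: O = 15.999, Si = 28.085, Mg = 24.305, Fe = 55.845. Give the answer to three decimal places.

MgO (M=40.304): mol = 0.61905; Mg = 0.61905, O = 0.61905.
FeO (M=71.844): mol = 0.54952; Fe = 0.54952, O = 0.54952.
SiO2 (M=60.083): mol = 0.58386; Si = 0.58386, O = 1.16772.
ΣO = 2.33629; factor = 4/ΣO = 1.71212.
Mg apfu = 0.61905 × 1.71212 = 1.060.

1.060 Mg apfu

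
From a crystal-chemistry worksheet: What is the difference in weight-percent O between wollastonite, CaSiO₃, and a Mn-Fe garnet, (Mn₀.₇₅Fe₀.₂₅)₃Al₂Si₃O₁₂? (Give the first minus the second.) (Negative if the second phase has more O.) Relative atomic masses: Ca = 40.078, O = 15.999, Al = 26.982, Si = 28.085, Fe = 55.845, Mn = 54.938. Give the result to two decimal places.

O in CaSiO₃: molar mass 116.160 g/mol; 3×15.999 = 47.997 g → 41.32 wt%.
O in (Mn₀.₇₅Fe₀.₂₅)₃Al₂Si₃O₁₂: molar mass 495.701 g/mol; 12×15.999 = 191.988 g → 38.73 wt%.
Difference = 41.32 − 38.73 = 2.59 percentage points.

2.59 percentage points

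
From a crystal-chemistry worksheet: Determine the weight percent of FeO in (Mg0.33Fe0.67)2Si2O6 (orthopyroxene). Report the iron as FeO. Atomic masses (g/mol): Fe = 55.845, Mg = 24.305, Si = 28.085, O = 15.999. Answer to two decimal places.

39.61 wt%

Formula mass = 243.038 g/mol.
1.34 Fe → 1.3400 mol FeO per formula unit; M(FeO) = 71.844, so FeO mass = 96.271 g.
96.271/243.038 × 100 = 39.61 wt%.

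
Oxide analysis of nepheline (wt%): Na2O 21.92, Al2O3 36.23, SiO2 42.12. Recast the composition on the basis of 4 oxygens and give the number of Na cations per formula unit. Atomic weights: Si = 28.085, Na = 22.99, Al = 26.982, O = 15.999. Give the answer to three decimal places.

21.92 wt% Na2O ÷ 61.979 g/mol = 0.35367 mol, giving 0.70734 Na and 0.35367 O.
36.23 wt% Al2O3 ÷ 101.961 g/mol = 0.35533 mol, giving 0.71066 Al and 1.06599 O.
42.12 wt% SiO2 ÷ 60.083 g/mol = 0.70103 mol, giving 0.70103 Si and 1.40206 O.
Oxygen sums to 2.82172; scaling by 4/2.82172 = 1.41758 puts the formula on 4 O.
Na: 0.70734 × 1.41758 = 1.003 atoms per formula unit.

1.003 Na apfu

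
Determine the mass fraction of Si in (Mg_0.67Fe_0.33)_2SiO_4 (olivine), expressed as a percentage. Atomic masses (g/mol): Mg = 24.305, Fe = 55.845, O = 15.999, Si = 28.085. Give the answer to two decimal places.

Molar mass of (Mg_0.67Fe_0.33)_2SiO_4: 1.34×24.305 + 0.66×55.845 + 1×28.085 + 4×15.999 = 161.507 g/mol.
Mass of Si per formula unit: 1 × 28.085 = 28.085 g.
Weight fraction Si = 28.085 / 161.507 = 0.1739.

17.39 wt%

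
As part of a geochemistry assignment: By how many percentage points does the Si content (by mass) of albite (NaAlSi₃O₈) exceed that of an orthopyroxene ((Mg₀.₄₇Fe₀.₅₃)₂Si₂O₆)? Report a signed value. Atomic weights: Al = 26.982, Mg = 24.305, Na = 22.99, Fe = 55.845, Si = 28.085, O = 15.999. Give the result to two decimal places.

M(NaAlSi₃O₈) = 262.219 g/mol, so wt% Si = 84.255/262.219 × 100 = 32.13%.
M((Mg₀.₄₇Fe₀.₅₃)₂Si₂O₆) = 234.206 g/mol, so wt% Si = 56.170/234.206 × 100 = 23.98%.
32.13 − 23.98 = 8.15 pp.

8.15 percentage points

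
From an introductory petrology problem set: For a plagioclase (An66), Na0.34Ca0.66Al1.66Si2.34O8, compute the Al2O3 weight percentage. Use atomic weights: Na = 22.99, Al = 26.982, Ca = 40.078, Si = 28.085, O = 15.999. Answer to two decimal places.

Formula mass = 272.769 g/mol.
1.66 Al → 0.8300 mol Al2O3 per formula unit; M(Al2O3) = 101.961, so Al2O3 mass = 84.628 g.
84.628/272.769 × 100 = 31.03 wt%.

31.03 wt%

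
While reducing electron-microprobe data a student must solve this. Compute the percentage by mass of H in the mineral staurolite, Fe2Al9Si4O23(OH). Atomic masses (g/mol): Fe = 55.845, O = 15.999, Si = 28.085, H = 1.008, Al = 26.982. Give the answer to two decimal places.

0.12 weight percent

Formula mass = 2×55.845 + 9×26.982 + 4×28.085 + 24×15.999 + 1×1.008 = 851.852 g/mol, of which 1.008 g is H.
So H makes up 1.008/851.852 = 0.0012 of the mass, i.e. 0.12%.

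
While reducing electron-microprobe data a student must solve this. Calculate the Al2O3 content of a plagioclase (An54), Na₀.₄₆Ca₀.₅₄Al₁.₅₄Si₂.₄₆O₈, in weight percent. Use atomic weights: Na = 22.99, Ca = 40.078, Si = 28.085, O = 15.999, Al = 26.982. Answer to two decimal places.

28.99 wt%

Molar mass of Na₀.₄₆Ca₀.₅₄Al₁.₅₄Si₂.₄₆O₈ = 0.46·22.99 + 0.54·40.078 + 1.54·26.982 + 2.46·28.085 + 8·15.999 = 270.851 g/mol.
Each formula unit contains 1.54 Al, equivalent to 1.54/2 = 0.7700 mol Al2O3.
M(Al2O3) = 2×26.982 + 3×15.999 = 101.961 g/mol.
Mass of Al2O3 per formula unit = 0.7700 × 101.961 = 78.510 g.
Al2O3 wt% = 78.510 / 270.851 × 100 = 28.99%.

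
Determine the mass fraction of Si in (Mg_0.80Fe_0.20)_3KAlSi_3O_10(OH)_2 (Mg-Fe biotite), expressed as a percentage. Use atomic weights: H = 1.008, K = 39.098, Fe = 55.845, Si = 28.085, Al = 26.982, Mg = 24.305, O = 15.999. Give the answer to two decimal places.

19.32 mass %

M((Mg_0.80Fe_0.20)_3KAlSi_3O_10(OH)_2) = 436.178 g/mol.
Si contributes 3 × 28.085 = 84.255 g per mole.
84.255/436.178 = 0.1932 → 19.32%.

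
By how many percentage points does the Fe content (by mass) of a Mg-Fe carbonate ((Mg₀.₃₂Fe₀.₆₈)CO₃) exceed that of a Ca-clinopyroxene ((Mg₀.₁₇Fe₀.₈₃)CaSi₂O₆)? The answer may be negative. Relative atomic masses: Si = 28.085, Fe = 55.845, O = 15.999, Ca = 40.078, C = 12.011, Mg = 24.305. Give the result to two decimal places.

M((Mg₀.₃₂Fe₀.₆₈)CO₃) = 105.760 g/mol, so wt% Fe = 37.975/105.760 × 100 = 35.91%.
M((Mg₀.₁₇Fe₀.₈₃)CaSi₂O₆) = 242.725 g/mol, so wt% Fe = 46.351/242.725 × 100 = 19.10%.
35.91 − 19.10 = 16.81 pp.

16.81 percentage points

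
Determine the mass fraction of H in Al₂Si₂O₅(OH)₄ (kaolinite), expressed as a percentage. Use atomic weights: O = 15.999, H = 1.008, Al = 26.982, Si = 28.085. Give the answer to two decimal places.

M(Al₂Si₂O₅(OH)₄) = 258.157 g/mol.
H contributes 4 × 1.008 = 4.032 g per mole.
4.032/258.157 = 0.0156 → 1.56%.

1.56 mass %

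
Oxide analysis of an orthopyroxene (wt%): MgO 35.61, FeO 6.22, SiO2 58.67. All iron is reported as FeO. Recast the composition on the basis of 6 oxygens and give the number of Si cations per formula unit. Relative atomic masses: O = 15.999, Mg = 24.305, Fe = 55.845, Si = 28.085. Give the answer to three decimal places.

MgO: 35.61/40.304 = 0.88354 mol → 0.88354 mol Mg, 0.88354 mol O.
FeO: 6.22/71.844 = 0.08658 mol → 0.08658 mol Fe, 0.08658 mol O.
SiO2: 58.67/60.083 = 0.97648 mol → 0.97648 mol Si, 1.95296 mol O.
Total oxygen = 2.92308 mol. Normalization factor = 6/2.92308 = 2.05263.
Si per 6 O = 0.97648 × 2.05263 = 2.004.

2.004 Si apfu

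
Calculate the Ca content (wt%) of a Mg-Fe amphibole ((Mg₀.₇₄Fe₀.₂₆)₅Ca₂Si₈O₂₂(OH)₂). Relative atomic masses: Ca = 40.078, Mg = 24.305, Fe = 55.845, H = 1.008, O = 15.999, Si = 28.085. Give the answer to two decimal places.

Molar mass of (Mg₀.₇₄Fe₀.₂₆)₅Ca₂Si₈O₂₂(OH)₂: 3.70×24.305 + 1.30×55.845 + 2×40.078 + 8×28.085 + 24×15.999 + 2×1.008 = 853.355 g/mol.
Mass of Ca per formula unit: 2 × 40.078 = 80.156 g.
Weight fraction Ca = 80.156 / 853.355 = 0.0939.

9.39 wt%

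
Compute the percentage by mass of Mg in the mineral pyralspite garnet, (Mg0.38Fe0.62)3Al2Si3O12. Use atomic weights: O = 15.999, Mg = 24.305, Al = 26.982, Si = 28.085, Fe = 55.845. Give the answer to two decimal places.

6.00 wt%

Formula mass = 1.14*24.305 + 1.86*55.845 + 2*26.982 + 3*28.085 + 12*15.999 = 461.786 g/mol, of which 27.708 g is Mg.
So Mg makes up 27.708/461.786 = 0.0600 of the mass, i.e. 6.00%.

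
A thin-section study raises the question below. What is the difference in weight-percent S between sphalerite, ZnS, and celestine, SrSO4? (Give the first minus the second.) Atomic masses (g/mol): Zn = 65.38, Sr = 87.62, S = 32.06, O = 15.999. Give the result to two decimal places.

First mineral: 32.060 g S in 97.440 g formula = 32.90 wt% S.
Second mineral: 32.060 g S in 183.676 g formula = 17.45 wt% S.
32.90% − 17.45% gives a difference of 15.45 percentage points.

15.45 percentage points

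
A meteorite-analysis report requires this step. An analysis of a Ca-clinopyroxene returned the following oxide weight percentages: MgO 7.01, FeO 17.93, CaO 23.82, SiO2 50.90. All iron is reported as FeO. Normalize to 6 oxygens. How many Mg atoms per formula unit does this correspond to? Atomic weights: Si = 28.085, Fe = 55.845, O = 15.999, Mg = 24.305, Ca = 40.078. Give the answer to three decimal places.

0.410 Mg apfu

MgO: 7.01/40.304 = 0.17393 mol → 0.17393 mol Mg, 0.17393 mol O.
FeO: 17.93/71.844 = 0.24957 mol → 0.24957 mol Fe, 0.24957 mol O.
CaO: 23.82/56.077 = 0.42477 mol → 0.42477 mol Ca, 0.42477 mol O.
SiO2: 50.90/60.083 = 0.84716 mol → 0.84716 mol Si, 1.69432 mol O.
Total oxygen = 2.54259 mol. Normalization factor = 6/2.54259 = 2.35980.
Mg per 6 O = 0.17393 × 2.35980 = 0.410.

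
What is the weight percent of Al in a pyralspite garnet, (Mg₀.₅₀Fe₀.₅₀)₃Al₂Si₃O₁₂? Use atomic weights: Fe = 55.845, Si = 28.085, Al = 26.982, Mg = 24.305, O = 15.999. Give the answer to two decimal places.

Molar mass of (Mg₀.₅₀Fe₀.₅₀)₃Al₂Si₃O₁₂: 1.50×24.305 + 1.50×55.845 + 2×26.982 + 3×28.085 + 12×15.999 = 450.432 g/mol.
Mass of Al per formula unit: 2 × 26.982 = 53.964 g.
Weight fraction Al = 53.964 / 450.432 = 0.1198.

11.98 wt%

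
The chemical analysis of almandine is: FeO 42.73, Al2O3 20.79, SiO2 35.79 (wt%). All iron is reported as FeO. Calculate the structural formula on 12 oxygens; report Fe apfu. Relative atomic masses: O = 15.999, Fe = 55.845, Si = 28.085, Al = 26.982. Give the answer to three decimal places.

42.73 wt% FeO ÷ 71.844 g/mol = 0.59476 mol, giving 0.59476 Fe and 0.59476 O.
20.79 wt% Al2O3 ÷ 101.961 g/mol = 0.20390 mol, giving 0.40780 Al and 0.61170 O.
35.79 wt% SiO2 ÷ 60.083 g/mol = 0.59568 mol, giving 0.59568 Si and 1.19136 O.
Oxygen sums to 2.39782; scaling by 12/2.39782 = 5.00455 puts the formula on 12 O.
Fe: 0.59476 × 5.00455 = 2.977 atoms per formula unit.

2.977 Fe apfu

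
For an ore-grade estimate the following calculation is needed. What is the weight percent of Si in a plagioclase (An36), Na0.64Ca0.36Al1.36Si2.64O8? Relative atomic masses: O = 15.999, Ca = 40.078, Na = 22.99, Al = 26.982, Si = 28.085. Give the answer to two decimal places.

M(Na0.64Ca0.36Al1.36Si2.64O8) = 267.974 g/mol.
Si contributes 2.64 × 28.085 = 74.144 g per mole.
74.144/267.974 = 0.2767 → 27.67%.

27.67 wt%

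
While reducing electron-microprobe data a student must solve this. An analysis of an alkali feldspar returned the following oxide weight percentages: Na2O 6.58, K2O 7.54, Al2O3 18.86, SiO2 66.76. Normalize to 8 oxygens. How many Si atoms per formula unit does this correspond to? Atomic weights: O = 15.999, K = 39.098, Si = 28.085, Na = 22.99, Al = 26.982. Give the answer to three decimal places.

3.000 Si apfu

Na2O: 6.58/61.979 = 0.10616 mol → 0.21232 mol Na, 0.10616 mol O.
K2O: 7.54/94.195 = 0.08005 mol → 0.16010 mol K, 0.08005 mol O.
Al2O3: 18.86/101.961 = 0.18497 mol → 0.36994 mol Al, 0.55491 mol O.
SiO2: 66.76/60.083 = 1.11113 mol → 1.11113 mol Si, 2.22226 mol O.
Total oxygen = 2.96338 mol. Normalization factor = 8/2.96338 = 2.69962.
Si per 8 O = 1.11113 × 2.69962 = 3.000.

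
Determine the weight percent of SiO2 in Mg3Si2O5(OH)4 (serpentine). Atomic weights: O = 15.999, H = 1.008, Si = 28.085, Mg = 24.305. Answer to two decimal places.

43.36 wt%

Molar mass of Mg3Si2O5(OH)4 = 3·24.305 + 2·28.085 + 9·15.999 + 4·1.008 = 277.108 g/mol.
Each formula unit contains 2 Si, equivalent to 2/1 = 2.0000 mol SiO2.
M(SiO2) = 1×28.085 + 2×15.999 = 60.083 g/mol.
Mass of SiO2 per formula unit = 2.0000 × 60.083 = 120.166 g.
SiO2 wt% = 120.166 / 277.108 × 100 = 43.36%.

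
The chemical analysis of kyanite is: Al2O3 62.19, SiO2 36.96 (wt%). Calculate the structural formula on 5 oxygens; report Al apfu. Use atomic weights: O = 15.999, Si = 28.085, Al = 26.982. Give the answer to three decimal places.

Al2O3 (M=101.961): mol = 0.60994; Al = 1.21988, O = 1.82982.
SiO2 (M=60.083): mol = 0.61515; Si = 0.61515, O = 1.23030.
ΣO = 3.06012; factor = 5/ΣO = 1.63392.
Al apfu = 1.21988 × 1.63392 = 1.993.

1.993 Al apfu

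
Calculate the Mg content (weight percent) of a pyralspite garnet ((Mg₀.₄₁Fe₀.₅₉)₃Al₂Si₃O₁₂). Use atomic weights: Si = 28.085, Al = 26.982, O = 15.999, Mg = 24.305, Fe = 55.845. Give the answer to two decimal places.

Molar mass of (Mg₀.₄₁Fe₀.₅₉)₃Al₂Si₃O₁₂: 1.23×24.305 + 1.77×55.845 + 2×26.982 + 3×28.085 + 12×15.999 = 458.948 g/mol.
Mass of Mg per formula unit: 1.23 × 24.305 = 29.895 g.
Weight fraction Mg = 29.895 / 458.948 = 0.0651.

6.51 weight percent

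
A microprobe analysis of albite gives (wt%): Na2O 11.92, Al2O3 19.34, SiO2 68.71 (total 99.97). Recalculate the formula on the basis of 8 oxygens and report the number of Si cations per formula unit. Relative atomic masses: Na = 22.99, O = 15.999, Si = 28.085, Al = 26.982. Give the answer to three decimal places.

3.001 Si apfu

Na2O (M=61.979): mol = 0.19232; Na = 0.38464, O = 0.19232.
Al2O3 (M=101.961): mol = 0.18968; Al = 0.37936, O = 0.56904.
SiO2 (M=60.083): mol = 1.14358; Si = 1.14358, O = 2.28716.
ΣO = 3.04852; factor = 8/ΣO = 2.62422.
Si apfu = 1.14358 × 2.62422 = 3.001.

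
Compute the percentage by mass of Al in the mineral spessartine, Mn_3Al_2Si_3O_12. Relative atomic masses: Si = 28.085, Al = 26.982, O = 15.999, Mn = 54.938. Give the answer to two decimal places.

M(Mn_3Al_2Si_3O_12) = 495.021 g/mol.
Al contributes 2 × 26.982 = 53.964 g per mole.
53.964/495.021 = 0.1090 → 10.90%.

10.90 wt%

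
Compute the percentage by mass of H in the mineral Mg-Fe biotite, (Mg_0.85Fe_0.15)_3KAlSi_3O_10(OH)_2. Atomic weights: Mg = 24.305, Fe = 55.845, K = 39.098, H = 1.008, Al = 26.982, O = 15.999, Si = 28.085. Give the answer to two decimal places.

Formula mass = 2.55×24.305 + 0.45×55.845 + 1×39.098 + 1×26.982 + 3×28.085 + 12×15.999 + 2×1.008 = 431.447 g/mol, of which 2.016 g is H.
So H makes up 2.016/431.447 = 0.0047 of the mass, i.e. 0.47%.

0.47 wt%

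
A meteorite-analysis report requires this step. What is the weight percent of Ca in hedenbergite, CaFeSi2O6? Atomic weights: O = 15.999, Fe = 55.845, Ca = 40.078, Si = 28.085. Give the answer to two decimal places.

Formula mass = 1·40.078 + 1·55.845 + 2·28.085 + 6·15.999 = 248.087 g/mol, of which 40.078 g is Ca.
So Ca makes up 40.078/248.087 = 0.1615 of the mass, i.e. 16.15%.

16.15 weight percent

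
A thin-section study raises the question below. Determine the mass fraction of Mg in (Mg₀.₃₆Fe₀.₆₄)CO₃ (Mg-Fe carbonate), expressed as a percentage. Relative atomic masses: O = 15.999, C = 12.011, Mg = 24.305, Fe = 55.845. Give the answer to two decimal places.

Formula mass = 0.36×24.305 + 0.64×55.845 + 1×12.011 + 3×15.999 = 104.499 g/mol, of which 8.750 g is Mg.
So Mg makes up 8.750/104.499 = 0.0837 of the mass, i.e. 8.37%.

8.37 mass %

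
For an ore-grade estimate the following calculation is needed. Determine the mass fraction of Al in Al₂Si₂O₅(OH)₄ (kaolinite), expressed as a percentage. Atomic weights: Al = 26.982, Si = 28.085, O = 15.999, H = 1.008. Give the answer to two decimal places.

20.90 mass %

Formula mass = 2*26.982 + 2*28.085 + 9*15.999 + 4*1.008 = 258.157 g/mol, of which 53.964 g is Al.
So Al makes up 53.964/258.157 = 0.2090 of the mass, i.e. 20.90%.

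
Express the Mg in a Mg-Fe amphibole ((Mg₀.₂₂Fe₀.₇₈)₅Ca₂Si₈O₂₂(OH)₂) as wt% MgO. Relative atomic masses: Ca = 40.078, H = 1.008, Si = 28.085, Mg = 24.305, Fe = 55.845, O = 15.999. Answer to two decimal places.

Formula mass = 935.359 g/mol.
1.10 Mg → 1.1000 mol MgO per formula unit; M(MgO) = 40.304, so MgO mass = 44.334 g.
44.334/935.359 × 100 = 4.74 wt%.

4.74 wt%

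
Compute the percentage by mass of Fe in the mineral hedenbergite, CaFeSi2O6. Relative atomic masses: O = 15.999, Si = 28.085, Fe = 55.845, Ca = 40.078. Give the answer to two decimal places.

Formula mass = 1×40.078 + 1×55.845 + 2×28.085 + 6×15.999 = 248.087 g/mol, of which 55.845 g is Fe.
So Fe makes up 55.845/248.087 = 0.2251 of the mass, i.e. 22.51%.

22.51 wt%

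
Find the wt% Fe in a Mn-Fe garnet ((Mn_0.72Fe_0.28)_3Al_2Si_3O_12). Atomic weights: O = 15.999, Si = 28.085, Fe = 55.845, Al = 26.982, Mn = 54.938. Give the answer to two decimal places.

9.46 weight percent

M((Mn_0.72Fe_0.28)_3Al_2Si_3O_12) = 495.783 g/mol.
Fe contributes 0.84 × 55.845 = 46.910 g per mole.
46.910/495.783 = 0.0946 → 9.46%.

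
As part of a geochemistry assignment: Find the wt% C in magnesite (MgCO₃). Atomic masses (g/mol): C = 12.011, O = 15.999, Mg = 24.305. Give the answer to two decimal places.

14.25 mass %

M(MgCO₃) = 84.313 g/mol.
C contributes 1 × 12.011 = 12.011 g per mole.
12.011/84.313 = 0.1425 → 14.25%.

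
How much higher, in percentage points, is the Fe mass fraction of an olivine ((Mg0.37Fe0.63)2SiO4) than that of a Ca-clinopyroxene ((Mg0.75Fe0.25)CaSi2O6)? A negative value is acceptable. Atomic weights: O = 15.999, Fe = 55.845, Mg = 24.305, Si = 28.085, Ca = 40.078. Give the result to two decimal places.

First mineral: 70.365 g Fe in 180.431 g formula = 39.00 wt% Fe.
Second mineral: 13.961 g Fe in 224.432 g formula = 6.22 wt% Fe.
39.00% − 6.22% gives a difference of 32.78 percentage points.

32.78 percentage points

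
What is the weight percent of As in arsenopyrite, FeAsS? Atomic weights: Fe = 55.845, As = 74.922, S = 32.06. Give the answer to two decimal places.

M(FeAsS) = 162.827 g/mol.
As contributes 1 × 74.922 = 74.922 g per mole.
74.922/162.827 = 0.4601 → 46.01%.

46.01 weight percent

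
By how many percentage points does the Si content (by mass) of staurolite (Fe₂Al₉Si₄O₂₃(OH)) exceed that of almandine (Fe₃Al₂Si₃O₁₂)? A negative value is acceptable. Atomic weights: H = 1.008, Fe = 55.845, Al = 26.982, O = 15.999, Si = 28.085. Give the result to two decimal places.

M(Fe₂Al₉Si₄O₂₃(OH)) = 851.852 g/mol, so wt% Si = 112.340/851.852 × 100 = 13.19%.
M(Fe₃Al₂Si₃O₁₂) = 497.742 g/mol, so wt% Si = 84.255/497.742 × 100 = 16.93%.
13.19 − 16.93 = -3.74 pp.

-3.74 percentage points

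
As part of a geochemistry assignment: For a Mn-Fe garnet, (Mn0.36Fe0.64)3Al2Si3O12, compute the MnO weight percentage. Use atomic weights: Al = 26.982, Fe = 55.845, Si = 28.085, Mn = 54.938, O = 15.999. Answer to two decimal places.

15.42 wt%

M((Mn0.36Fe0.64)3Al2Si3O12) = 496.762 g/mol; M(MnO) = 70.937 g/mol.
Moles MnO per formula unit = 1.08 Mn ÷ 1 = 1.0800.
MnO fraction = (1.0800 × 70.937) / 496.762 = 76.612/496.762 = 0.1542.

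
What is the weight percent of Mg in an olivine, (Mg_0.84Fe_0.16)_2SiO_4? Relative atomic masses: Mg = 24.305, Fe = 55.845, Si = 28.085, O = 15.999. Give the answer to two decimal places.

27.08 weight percent

Formula mass = 1.68×24.305 + 0.32×55.845 + 1×28.085 + 4×15.999 = 150.784 g/mol, of which 40.832 g is Mg.
So Mg makes up 40.832/150.784 = 0.2708 of the mass, i.e. 27.08%.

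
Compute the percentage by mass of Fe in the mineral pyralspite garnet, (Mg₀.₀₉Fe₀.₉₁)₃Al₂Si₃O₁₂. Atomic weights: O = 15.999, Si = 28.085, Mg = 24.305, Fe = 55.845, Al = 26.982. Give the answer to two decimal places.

Formula mass = 0.27×24.305 + 2.73×55.845 + 2×26.982 + 3×28.085 + 12×15.999 = 489.226 g/mol, of which 152.457 g is Fe.
So Fe makes up 152.457/489.226 = 0.3116 of the mass, i.e. 31.16%.

31.16 mass %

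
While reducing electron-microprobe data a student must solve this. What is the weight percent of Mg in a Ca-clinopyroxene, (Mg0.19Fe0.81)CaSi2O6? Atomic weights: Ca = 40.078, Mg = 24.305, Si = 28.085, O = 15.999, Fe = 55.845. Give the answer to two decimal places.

1.91 mass %

Molar mass of (Mg0.19Fe0.81)CaSi2O6: 0.19·24.305 + 0.81·55.845 + 1·40.078 + 2·28.085 + 6·15.999 = 242.094 g/mol.
Mass of Mg per formula unit: 0.19 × 24.305 = 4.618 g.
Weight fraction Mg = 4.618 / 242.094 = 0.0191.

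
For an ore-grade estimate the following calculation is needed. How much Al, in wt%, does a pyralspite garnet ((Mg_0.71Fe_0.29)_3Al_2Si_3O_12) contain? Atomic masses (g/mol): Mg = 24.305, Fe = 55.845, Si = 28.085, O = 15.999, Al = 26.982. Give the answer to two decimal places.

12.53 wt%

Formula mass = 2.13*24.305 + 0.87*55.845 + 2*26.982 + 3*28.085 + 12*15.999 = 430.562 g/mol, of which 53.964 g is Al.
So Al makes up 53.964/430.562 = 0.1253 of the mass, i.e. 12.53%.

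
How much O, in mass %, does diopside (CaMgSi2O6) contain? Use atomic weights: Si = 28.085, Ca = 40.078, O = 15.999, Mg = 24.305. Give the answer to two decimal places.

44.33 mass %

M(CaMgSi2O6) = 216.547 g/mol.
O contributes 6 × 15.999 = 95.994 g per mole.
95.994/216.547 = 0.4433 → 44.33%.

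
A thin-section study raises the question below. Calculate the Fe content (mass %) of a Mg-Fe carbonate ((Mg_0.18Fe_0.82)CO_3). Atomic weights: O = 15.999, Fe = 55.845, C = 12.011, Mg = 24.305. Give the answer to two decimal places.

M((Mg_0.18Fe_0.82)CO_3) = 110.176 g/mol.
Fe contributes 0.82 × 55.845 = 45.793 g per mole.
45.793/110.176 = 0.4156 → 41.56%.

41.56 mass %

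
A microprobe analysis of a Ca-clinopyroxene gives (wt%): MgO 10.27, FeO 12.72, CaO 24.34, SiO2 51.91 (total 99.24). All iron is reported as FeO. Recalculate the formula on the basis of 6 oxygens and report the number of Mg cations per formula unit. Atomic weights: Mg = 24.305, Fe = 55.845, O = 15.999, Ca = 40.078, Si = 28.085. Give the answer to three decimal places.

0.589 Mg apfu

MgO (M=40.304): mol = 0.25481; Mg = 0.25481, O = 0.25481.
FeO (M=71.844): mol = 0.17705; Fe = 0.17705, O = 0.17705.
CaO (M=56.077): mol = 0.43405; Ca = 0.43405, O = 0.43405.
SiO2 (M=60.083): mol = 0.86397; Si = 0.86397, O = 1.72794.
ΣO = 2.59385; factor = 6/ΣO = 2.31316.
Mg apfu = 0.25481 × 2.31316 = 0.589.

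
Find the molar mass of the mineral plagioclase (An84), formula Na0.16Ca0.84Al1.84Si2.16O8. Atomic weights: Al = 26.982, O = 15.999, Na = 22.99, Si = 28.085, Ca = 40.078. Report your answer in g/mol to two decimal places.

The formula mass is the sum 0.16(22.99) + 0.84(40.078) + 1.84(26.982) + 2.16(28.085) + 8(15.999).

275.65 g/mol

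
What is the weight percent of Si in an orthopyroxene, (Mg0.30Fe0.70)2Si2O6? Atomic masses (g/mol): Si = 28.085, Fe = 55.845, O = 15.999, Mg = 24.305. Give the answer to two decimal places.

M((Mg0.30Fe0.70)2Si2O6) = 244.930 g/mol.
Si contributes 2 × 28.085 = 56.170 g per mole.
56.170/244.930 = 0.2293 → 22.93%.

22.93 weight percent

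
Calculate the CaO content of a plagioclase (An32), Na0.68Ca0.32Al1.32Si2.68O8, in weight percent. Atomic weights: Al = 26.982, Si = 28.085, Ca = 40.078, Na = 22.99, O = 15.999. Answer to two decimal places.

Formula mass = 267.334 g/mol.
0.32 Ca → 0.3200 mol CaO per formula unit; M(CaO) = 56.077, so CaO mass = 17.945 g.
17.945/267.334 × 100 = 6.71 wt%.

6.71 wt%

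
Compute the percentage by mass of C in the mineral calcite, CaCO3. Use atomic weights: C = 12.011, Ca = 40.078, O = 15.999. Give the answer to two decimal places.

M(CaCO3) = 100.086 g/mol.
C contributes 1 × 12.011 = 12.011 g per mole.
12.011/100.086 = 0.1200 → 12.00%.

12.00 mass %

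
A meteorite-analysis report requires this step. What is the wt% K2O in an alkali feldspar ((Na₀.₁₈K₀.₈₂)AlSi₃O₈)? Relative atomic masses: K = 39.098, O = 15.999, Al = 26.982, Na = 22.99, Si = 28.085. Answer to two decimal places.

M((Na₀.₁₈K₀.₈₂)AlSi₃O₈) = 275.428 g/mol; M(K2O) = 94.195 g/mol.
Moles K2O per formula unit = 0.82 K ÷ 2 = 0.4100.
K2O fraction = (0.4100 × 94.195) / 275.428 = 38.620/275.428 = 0.1402.

14.02 wt%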